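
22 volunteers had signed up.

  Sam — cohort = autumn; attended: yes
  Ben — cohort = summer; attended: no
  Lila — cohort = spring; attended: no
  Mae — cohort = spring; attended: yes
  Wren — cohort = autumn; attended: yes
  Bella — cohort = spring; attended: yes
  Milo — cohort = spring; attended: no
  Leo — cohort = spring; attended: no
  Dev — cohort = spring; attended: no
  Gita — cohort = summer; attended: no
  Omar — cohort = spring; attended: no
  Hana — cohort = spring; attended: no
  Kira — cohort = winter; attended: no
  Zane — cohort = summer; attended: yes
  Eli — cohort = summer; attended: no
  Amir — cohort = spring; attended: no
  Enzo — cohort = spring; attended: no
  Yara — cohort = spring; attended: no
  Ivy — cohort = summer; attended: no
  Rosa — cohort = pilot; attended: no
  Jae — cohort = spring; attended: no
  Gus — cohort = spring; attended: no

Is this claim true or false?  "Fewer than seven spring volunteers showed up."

Truth condition: |A ∩ B| < 7.
A (the restrictor) = {Lila, Mae, Bella, Milo, Leo, Dev, Omar, Hana, Amir, Enzo, Yara, Jae, Gus}, |A| = 13.
A ∩ B = {Mae, Bella}, so |A ∩ B| = 2.
|A ∩ B| = 2, so the statement is true.

True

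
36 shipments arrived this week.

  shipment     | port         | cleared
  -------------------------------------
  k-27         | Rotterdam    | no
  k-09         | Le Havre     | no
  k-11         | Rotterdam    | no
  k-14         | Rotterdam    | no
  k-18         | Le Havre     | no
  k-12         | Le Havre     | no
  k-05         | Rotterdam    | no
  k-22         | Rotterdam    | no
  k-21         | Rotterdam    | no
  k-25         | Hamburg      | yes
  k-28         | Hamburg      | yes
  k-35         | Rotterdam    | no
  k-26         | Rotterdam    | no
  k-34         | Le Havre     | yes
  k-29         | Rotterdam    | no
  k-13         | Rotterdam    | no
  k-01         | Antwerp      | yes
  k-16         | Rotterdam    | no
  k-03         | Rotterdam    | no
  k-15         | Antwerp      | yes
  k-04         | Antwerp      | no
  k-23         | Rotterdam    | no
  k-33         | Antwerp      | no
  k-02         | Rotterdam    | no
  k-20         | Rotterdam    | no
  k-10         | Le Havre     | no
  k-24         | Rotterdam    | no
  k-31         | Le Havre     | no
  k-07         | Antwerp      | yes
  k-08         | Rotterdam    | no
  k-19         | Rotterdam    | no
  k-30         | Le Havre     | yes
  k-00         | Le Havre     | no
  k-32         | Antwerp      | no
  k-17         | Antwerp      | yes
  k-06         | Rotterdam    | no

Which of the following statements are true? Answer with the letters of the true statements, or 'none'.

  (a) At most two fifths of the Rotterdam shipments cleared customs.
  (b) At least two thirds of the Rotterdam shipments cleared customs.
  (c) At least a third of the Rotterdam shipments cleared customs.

(a)

|A| = 19, |A ∩ B| = 0, |A ∖ B| = 19.
(a) |A ∩ B| / |A| ≤ 2/5: holds.
(b) |A ∩ B| / |A| ≥ 2/3: fails.
(c) |A ∩ B| / |A| ≥ 1/3: fails.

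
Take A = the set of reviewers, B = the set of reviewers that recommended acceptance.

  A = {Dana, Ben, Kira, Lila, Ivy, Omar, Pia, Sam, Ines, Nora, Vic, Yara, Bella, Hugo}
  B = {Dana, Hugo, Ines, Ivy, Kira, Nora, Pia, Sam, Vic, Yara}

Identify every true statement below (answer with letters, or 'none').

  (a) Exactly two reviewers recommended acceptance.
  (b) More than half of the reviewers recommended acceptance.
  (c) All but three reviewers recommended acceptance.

|A| = 14, |A ∩ B| = 10, |A ∖ B| = 4.
(a) |A ∩ B| = 2: fails.
(b) |A ∩ B| > |A ∖ B|: holds.
(c) |A ∖ B| = 3: fails.

(b)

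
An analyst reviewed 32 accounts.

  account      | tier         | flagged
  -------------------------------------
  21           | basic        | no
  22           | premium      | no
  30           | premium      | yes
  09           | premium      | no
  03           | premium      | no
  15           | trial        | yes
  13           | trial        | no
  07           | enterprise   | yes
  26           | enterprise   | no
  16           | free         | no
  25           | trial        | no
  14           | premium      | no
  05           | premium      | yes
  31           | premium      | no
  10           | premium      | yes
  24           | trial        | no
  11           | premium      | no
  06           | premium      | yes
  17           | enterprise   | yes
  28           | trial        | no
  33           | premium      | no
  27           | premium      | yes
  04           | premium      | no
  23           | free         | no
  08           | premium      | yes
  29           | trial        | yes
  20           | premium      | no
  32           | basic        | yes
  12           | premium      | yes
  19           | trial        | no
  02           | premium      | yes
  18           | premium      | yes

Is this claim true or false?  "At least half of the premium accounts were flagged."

'At least half of the premium accounts were flagged' holds iff |A ∩ B| ≥ |A ∖ B|.
|A| = 18, |A ∩ B| = 9, |A ∖ B| = 9.
9 = 9, so the statement is true.

True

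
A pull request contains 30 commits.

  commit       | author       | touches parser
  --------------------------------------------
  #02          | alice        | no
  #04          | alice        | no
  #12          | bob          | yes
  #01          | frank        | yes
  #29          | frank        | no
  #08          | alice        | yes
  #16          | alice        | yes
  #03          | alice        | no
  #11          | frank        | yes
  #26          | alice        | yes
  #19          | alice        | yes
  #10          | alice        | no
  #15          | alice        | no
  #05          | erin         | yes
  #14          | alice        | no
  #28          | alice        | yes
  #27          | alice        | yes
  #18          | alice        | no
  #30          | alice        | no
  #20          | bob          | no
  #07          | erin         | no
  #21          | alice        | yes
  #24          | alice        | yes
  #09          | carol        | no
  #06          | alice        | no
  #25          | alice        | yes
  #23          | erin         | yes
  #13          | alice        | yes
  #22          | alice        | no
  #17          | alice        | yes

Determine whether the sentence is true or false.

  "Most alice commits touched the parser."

True

'Most alice commits touched the parser' holds iff |A ∩ B| > |A ∖ B|.
|A| = 21, |A ∩ B| = 11, |A ∖ B| = 10.
11 > 10, so the statement is true.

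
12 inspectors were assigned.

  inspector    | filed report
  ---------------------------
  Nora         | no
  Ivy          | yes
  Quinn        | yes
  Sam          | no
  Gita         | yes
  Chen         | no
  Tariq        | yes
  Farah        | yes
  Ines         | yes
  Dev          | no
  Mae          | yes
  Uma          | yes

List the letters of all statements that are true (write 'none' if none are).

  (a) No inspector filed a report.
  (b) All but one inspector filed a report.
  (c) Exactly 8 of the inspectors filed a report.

(c)

|A| = 12, |A ∩ B| = 8, |A ∖ B| = 4.
(a) A ∩ B = ∅ (|A ∩ B| = 0): fails.
(b) |A ∖ B| = 1: fails.
(c) |A ∩ B| = 8: holds.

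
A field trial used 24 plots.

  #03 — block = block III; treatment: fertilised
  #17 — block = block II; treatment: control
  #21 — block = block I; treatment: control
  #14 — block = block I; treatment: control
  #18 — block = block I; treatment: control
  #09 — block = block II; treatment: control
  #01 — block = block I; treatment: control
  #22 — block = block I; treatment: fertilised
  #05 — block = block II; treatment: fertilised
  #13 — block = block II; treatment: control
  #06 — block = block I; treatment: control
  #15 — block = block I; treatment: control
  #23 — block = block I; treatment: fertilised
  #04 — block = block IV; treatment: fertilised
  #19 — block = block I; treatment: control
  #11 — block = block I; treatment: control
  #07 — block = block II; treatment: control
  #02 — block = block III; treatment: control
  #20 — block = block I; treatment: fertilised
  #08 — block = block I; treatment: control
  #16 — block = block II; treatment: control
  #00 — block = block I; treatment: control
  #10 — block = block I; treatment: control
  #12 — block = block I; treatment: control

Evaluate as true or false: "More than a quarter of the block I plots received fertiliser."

Truth condition: |A ∩ B| / |A| > 1/4.
|A| = 15, |A ∩ B| = 3, |A ∖ B| = 12.
|A ∩ B|/|A| = 3/15, so the statement is false.

False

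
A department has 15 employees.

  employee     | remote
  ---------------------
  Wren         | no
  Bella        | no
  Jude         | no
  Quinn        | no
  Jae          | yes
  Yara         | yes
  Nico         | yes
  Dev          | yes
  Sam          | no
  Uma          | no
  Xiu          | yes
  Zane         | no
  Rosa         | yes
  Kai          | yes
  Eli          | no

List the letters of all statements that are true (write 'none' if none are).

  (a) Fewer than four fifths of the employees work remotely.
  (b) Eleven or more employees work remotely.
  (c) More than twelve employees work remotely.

|A| = 15, |A ∩ B| = 7, |A ∖ B| = 8.
(a) |A ∩ B| / |A| < 4/5: holds.
(b) |A ∩ B| ≥ 11: fails.
(c) |A ∩ B| > 12: fails.

(a)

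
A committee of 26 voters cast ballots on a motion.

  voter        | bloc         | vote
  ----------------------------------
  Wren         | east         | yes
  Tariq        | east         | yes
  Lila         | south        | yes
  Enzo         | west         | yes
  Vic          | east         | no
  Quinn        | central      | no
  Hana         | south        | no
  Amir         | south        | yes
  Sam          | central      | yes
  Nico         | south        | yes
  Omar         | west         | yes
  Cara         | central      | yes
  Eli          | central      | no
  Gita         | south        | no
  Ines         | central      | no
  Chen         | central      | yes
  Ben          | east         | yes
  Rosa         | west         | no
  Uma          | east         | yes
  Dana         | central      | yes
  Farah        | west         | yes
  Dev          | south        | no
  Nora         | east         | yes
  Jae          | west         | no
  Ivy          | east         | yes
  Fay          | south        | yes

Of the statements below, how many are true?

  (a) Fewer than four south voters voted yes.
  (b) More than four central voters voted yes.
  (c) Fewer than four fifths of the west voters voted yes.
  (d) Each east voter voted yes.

1

(a) south: |A| = 7, |A ∩ B| = 4; needs |A ∩ B| < 4 — false.
(b) central: |A| = 7, |A ∩ B| = 4; needs |A ∩ B| > 4 — false.
(c) west: |A| = 5, |A ∩ B| = 3; needs |A ∩ B| / |A| < 4/5 — true.
(d) east: |A| = 7, |A ∩ B| = 6; needs A ⊆ B, i.e. every element of A is in B (|A ∖ B| = 0) — false.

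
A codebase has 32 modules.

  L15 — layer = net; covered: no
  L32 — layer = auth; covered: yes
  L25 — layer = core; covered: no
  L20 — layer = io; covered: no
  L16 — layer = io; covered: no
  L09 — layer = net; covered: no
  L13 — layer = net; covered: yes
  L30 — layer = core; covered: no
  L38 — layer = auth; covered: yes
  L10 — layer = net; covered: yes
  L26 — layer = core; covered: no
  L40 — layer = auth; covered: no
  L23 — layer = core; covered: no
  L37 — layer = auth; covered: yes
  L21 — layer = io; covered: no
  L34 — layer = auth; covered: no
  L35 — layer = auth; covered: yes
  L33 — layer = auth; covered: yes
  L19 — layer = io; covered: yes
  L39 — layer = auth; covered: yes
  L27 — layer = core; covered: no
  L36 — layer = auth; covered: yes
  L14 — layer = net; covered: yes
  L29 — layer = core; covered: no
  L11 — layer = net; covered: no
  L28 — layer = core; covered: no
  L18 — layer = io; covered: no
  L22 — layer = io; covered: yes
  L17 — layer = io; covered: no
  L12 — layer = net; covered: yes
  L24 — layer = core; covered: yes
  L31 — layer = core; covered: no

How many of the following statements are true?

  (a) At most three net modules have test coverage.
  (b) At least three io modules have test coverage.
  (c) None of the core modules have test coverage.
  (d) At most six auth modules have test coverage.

(a) net: |A| = 7, |A ∩ B| = 4; needs |A ∩ B| ≤ 3 — false.
(b) io: |A| = 7, |A ∩ B| = 2; needs |A ∩ B| ≥ 3 — false.
(c) core: |A| = 9, |A ∩ B| = 1; needs A ∩ B = ∅ (|A ∩ B| = 0) — false.
(d) auth: |A| = 9, |A ∩ B| = 7; needs |A ∩ B| ≤ 6 — false.

0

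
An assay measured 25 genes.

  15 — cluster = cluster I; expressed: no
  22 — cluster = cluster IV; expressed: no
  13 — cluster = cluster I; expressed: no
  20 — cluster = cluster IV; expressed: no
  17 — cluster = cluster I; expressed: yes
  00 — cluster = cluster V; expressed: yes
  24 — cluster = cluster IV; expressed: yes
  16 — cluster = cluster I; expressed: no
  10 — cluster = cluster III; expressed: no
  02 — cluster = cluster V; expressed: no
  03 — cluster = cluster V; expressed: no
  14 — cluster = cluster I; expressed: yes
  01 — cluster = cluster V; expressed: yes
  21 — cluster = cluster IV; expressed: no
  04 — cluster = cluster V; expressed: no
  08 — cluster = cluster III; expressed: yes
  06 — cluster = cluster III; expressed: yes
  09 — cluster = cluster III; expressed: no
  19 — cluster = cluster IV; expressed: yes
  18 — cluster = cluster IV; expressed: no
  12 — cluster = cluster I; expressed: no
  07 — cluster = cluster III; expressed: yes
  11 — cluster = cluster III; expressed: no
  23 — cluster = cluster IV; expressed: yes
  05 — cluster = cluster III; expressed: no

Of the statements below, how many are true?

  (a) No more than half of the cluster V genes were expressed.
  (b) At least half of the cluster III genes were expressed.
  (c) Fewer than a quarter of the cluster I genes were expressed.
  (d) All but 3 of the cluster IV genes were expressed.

1

(a) cluster V: |A| = 5, |A ∩ B| = 2; needs |A ∩ B| ≤ |A ∖ B| — true.
(b) cluster III: |A| = 7, |A ∩ B| = 3; needs |A ∩ B| ≥ |A ∖ B| — false.
(c) cluster I: |A| = 6, |A ∩ B| = 2; needs |A ∩ B| / |A| < 1/4 — false.
(d) cluster IV: |A| = 7, |A ∩ B| = 3; needs |A ∖ B| = 3 — false.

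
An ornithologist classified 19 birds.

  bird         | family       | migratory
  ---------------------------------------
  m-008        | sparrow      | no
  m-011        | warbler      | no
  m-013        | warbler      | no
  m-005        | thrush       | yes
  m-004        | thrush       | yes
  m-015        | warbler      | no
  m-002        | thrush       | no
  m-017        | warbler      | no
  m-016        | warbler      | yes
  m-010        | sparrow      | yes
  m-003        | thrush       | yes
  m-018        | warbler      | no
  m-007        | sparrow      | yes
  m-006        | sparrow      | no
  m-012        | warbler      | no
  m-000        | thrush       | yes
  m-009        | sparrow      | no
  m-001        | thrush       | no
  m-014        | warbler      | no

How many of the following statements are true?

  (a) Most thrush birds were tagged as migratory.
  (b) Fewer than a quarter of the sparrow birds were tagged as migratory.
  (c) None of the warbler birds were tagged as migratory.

(a) thrush: |A| = 6, |A ∩ B| = 4; needs |A ∩ B| > |A ∖ B| — true.
(b) sparrow: |A| = 5, |A ∩ B| = 2; needs |A ∩ B| / |A| < 1/4 — false.
(c) warbler: |A| = 8, |A ∩ B| = 1; needs A ∩ B = ∅ (|A ∩ B| = 0) — false.

1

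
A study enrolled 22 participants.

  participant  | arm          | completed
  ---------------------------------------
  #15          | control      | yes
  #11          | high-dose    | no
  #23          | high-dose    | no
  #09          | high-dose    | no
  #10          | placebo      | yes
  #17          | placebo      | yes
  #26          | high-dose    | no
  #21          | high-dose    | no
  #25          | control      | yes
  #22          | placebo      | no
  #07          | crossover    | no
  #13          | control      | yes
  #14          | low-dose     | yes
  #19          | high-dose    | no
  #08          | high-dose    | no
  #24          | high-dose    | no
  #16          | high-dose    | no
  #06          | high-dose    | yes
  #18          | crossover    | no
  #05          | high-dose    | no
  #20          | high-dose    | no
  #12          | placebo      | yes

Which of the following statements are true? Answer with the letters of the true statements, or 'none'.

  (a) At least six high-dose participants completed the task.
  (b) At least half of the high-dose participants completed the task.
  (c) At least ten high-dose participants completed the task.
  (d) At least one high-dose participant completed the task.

|A| = 12, |A ∩ B| = 1, |A ∖ B| = 11.
(a) |A ∩ B| ≥ 6: fails.
(b) |A ∩ B| ≥ |A ∖ B|: fails.
(c) |A ∩ B| ≥ 10: fails.
(d) A ∩ B ≠ ∅ (|A ∩ B| ≥ 1): holds.

(d)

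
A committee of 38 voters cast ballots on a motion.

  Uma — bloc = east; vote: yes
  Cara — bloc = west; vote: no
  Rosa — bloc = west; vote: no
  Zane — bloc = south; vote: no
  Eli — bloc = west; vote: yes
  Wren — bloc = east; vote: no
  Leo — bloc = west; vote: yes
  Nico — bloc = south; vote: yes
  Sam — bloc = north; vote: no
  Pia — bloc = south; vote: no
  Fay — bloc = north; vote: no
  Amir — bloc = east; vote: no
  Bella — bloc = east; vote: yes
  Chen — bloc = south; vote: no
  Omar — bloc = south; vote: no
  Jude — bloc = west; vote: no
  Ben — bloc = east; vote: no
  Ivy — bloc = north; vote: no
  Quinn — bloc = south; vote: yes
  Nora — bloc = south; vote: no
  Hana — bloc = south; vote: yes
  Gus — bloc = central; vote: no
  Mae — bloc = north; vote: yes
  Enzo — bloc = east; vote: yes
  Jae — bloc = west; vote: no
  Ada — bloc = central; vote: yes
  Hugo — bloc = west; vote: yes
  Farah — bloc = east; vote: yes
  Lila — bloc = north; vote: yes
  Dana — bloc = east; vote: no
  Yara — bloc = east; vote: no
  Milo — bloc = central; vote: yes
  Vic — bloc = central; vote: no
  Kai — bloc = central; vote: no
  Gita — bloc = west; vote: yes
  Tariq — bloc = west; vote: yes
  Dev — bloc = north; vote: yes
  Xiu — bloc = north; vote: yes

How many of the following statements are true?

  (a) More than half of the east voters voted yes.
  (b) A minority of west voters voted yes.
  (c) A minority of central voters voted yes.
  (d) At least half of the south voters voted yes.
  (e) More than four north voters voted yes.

1

(a) east: |A| = 9, |A ∩ B| = 4; needs |A ∩ B| > |A ∖ B| — false.
(b) west: |A| = 9, |A ∩ B| = 5; needs |A ∩ B| < |A ∖ B| — false.
(c) central: |A| = 5, |A ∩ B| = 2; needs |A ∩ B| < |A ∖ B| — true.
(d) south: |A| = 8, |A ∩ B| = 3; needs |A ∩ B| ≥ |A ∖ B| — false.
(e) north: |A| = 7, |A ∩ B| = 4; needs |A ∩ B| > 4 — false.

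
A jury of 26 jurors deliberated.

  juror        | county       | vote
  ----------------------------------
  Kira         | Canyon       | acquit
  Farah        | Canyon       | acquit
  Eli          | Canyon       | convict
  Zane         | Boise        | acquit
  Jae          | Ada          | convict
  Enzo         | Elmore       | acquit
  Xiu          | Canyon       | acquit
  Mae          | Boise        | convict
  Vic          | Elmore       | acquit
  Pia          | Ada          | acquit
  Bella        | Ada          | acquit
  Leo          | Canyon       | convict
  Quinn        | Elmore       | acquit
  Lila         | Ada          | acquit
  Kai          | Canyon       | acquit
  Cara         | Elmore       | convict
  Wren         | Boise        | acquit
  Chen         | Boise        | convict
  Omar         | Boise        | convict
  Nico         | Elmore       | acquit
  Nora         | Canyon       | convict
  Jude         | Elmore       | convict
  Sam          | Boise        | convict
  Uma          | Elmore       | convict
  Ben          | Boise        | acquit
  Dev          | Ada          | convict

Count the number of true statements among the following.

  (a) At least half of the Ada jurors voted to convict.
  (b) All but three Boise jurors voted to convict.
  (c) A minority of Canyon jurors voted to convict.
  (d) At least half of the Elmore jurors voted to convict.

2

(a) Ada: |A| = 5, |A ∩ B| = 2; needs |A ∩ B| ≥ |A ∖ B| — false.
(b) Boise: |A| = 7, |A ∩ B| = 4; needs |A ∖ B| = 3 — true.
(c) Canyon: |A| = 7, |A ∩ B| = 3; needs |A ∩ B| < |A ∖ B| — true.
(d) Elmore: |A| = 7, |A ∩ B| = 3; needs |A ∩ B| ≥ |A ∖ B| — false.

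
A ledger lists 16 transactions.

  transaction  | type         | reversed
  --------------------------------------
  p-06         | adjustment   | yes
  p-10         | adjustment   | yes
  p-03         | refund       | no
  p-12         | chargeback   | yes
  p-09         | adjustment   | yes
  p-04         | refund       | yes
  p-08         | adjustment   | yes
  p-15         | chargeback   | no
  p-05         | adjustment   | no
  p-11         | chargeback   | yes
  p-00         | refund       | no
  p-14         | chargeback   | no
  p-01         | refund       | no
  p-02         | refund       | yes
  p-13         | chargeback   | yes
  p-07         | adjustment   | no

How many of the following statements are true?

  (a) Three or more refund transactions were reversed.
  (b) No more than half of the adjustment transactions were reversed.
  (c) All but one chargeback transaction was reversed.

0

(a) refund: |A| = 5, |A ∩ B| = 2; needs |A ∩ B| ≥ 3 — false.
(b) adjustment: |A| = 6, |A ∩ B| = 4; needs |A ∩ B| ≤ |A ∖ B| — false.
(c) chargeback: |A| = 5, |A ∩ B| = 3; needs |A ∖ B| = 1 — false.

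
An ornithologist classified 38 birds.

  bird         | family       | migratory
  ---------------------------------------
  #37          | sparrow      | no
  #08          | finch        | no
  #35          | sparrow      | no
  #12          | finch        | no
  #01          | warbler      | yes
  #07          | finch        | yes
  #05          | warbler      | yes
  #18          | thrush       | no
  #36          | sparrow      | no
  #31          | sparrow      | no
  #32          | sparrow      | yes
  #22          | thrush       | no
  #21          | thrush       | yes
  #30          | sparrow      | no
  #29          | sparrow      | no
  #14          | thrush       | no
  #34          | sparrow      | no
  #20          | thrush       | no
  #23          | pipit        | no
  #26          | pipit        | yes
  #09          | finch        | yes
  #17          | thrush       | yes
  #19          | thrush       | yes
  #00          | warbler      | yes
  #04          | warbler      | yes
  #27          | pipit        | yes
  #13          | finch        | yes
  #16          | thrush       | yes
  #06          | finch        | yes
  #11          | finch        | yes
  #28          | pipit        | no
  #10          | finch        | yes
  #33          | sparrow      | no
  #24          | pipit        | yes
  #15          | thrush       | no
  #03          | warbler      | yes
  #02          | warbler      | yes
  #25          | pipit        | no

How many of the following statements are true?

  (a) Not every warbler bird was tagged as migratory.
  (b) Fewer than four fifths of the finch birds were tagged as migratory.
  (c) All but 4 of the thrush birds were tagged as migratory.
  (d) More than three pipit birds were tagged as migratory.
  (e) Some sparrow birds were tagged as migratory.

(a) warbler: |A| = 6, |A ∩ B| = 6; needs A ⊄ B (|A ∖ B| ≥ 1) — false.
(b) finch: |A| = 8, |A ∩ B| = 6; needs |A ∩ B| / |A| < 4/5 — true.
(c) thrush: |A| = 9, |A ∩ B| = 4; needs |A ∖ B| = 4 — false.
(d) pipit: |A| = 6, |A ∩ B| = 3; needs |A ∩ B| > 3 — false.
(e) sparrow: |A| = 9, |A ∩ B| = 1; needs A ∩ B ≠ ∅ (|A ∩ B| ≥ 1) — true.

2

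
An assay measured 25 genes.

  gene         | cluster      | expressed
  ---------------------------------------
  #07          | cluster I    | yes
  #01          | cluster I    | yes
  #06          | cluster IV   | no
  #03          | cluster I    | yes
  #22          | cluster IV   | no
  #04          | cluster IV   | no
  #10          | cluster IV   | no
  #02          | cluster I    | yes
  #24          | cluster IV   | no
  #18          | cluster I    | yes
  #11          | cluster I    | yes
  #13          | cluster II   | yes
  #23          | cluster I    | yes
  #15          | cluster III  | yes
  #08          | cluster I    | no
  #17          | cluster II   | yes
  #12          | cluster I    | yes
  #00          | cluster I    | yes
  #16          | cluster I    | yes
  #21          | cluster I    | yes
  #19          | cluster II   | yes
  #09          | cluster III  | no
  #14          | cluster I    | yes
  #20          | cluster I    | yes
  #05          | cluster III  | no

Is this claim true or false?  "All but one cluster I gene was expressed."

True

The determiner here denotes the relation: |A ∖ B| = 1.
A (the restrictor) = {#07, #01, #03, #02, #18, #11, #23, #08, #12, #00, #16, #21, #14, #20}, |A| = 14.
A ∖ B = {#08}, so |A ∖ B| = 1.
|A ∖ B| = 1, so the statement is true.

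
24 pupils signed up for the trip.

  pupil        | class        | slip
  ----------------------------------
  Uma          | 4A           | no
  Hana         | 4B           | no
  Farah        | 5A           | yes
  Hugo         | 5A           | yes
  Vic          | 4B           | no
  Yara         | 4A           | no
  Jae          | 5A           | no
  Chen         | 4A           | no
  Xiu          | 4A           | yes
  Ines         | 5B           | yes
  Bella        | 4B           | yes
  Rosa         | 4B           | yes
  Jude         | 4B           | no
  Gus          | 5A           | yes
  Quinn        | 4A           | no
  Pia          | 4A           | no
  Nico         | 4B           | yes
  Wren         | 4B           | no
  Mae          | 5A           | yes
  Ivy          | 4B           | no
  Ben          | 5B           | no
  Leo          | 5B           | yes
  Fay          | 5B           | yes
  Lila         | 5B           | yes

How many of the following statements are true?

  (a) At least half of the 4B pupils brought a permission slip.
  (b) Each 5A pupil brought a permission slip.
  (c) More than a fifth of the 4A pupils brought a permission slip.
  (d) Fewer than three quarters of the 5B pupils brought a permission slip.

(a) 4B: |A| = 8, |A ∩ B| = 3; needs |A ∩ B| ≥ |A ∖ B| — false.
(b) 5A: |A| = 5, |A ∩ B| = 4; needs A ⊆ B, i.e. every element of A is in B (|A ∖ B| = 0) — false.
(c) 4A: |A| = 6, |A ∩ B| = 1; needs |A ∩ B| / |A| > 1/5 — false.
(d) 5B: |A| = 5, |A ∩ B| = 4; needs |A ∩ B| / |A| < 3/4 — false.

0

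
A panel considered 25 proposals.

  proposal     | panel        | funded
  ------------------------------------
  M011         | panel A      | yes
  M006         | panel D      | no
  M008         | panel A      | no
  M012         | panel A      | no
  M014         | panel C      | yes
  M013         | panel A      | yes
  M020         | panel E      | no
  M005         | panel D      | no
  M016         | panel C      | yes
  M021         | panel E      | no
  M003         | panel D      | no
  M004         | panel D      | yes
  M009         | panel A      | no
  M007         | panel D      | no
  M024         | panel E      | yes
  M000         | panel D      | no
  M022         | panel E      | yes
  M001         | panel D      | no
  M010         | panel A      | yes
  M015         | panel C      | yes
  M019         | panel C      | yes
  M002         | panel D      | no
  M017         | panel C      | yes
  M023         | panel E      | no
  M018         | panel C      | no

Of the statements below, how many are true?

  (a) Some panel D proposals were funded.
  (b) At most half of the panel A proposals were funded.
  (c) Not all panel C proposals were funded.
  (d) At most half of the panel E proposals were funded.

4

(a) panel D: |A| = 8, |A ∩ B| = 1; needs A ∩ B ≠ ∅ (|A ∩ B| ≥ 1) — true.
(b) panel A: |A| = 6, |A ∩ B| = 3; needs |A ∩ B| ≤ |A ∖ B| — true.
(c) panel C: |A| = 6, |A ∩ B| = 5; needs A ⊄ B (|A ∖ B| ≥ 1) — true.
(d) panel E: |A| = 5, |A ∩ B| = 2; needs |A ∩ B| ≤ |A ∖ B| — true.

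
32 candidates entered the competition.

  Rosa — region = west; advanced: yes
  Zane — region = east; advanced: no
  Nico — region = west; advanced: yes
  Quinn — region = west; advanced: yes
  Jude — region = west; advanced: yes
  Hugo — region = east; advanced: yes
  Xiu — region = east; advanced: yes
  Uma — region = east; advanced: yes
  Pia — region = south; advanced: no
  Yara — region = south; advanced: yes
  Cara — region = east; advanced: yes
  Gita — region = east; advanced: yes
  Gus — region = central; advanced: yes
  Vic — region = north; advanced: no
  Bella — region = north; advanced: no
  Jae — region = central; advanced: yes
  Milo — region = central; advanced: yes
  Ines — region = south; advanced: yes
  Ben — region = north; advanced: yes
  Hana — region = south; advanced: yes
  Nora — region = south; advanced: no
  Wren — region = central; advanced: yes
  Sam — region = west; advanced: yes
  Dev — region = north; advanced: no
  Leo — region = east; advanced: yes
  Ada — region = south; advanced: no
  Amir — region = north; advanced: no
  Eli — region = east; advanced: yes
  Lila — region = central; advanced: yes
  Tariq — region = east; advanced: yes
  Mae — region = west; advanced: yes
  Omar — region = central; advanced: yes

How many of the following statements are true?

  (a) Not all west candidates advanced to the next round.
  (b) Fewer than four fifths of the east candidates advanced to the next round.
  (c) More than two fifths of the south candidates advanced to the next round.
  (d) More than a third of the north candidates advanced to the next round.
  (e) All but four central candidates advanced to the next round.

(a) west: |A| = 6, |A ∩ B| = 6; needs A ⊄ B (|A ∖ B| ≥ 1) — false.
(b) east: |A| = 9, |A ∩ B| = 8; needs |A ∩ B| / |A| < 4/5 — false.
(c) south: |A| = 6, |A ∩ B| = 3; needs |A ∩ B| / |A| > 2/5 — true.
(d) north: |A| = 5, |A ∩ B| = 1; needs |A ∩ B| / |A| > 1/3 — false.
(e) central: |A| = 6, |A ∩ B| = 6; needs |A ∖ B| = 4 — false.

1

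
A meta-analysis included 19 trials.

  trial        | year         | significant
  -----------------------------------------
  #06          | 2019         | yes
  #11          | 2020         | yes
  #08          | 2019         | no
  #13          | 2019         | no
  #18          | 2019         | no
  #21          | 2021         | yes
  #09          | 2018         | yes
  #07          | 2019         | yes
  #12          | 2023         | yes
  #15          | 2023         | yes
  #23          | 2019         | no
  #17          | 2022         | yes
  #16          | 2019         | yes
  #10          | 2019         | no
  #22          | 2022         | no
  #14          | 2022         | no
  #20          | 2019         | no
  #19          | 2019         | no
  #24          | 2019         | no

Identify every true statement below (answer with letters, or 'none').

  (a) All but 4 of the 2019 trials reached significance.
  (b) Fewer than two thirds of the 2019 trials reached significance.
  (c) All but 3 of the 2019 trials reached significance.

|A| = 11, |A ∩ B| = 3, |A ∖ B| = 8.
(a) |A ∖ B| = 4: fails.
(b) |A ∩ B| / |A| < 2/3: holds.
(c) |A ∖ B| = 3: fails.

(b)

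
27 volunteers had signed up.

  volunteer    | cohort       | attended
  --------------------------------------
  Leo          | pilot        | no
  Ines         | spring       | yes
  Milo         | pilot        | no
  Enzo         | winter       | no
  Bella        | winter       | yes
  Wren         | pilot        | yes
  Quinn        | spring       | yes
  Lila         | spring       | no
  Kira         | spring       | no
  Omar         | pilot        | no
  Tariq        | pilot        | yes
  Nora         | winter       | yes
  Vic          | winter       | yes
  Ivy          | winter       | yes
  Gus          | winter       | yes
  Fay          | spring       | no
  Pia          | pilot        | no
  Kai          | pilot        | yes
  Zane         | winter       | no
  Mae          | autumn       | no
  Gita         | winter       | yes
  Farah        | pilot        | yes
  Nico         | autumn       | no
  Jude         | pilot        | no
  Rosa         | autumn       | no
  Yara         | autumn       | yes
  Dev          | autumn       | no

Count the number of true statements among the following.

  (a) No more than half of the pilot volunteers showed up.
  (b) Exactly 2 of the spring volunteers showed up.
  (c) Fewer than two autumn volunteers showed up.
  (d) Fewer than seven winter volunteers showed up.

(a) pilot: |A| = 9, |A ∩ B| = 4; needs |A ∩ B| ≤ |A ∖ B| — true.
(b) spring: |A| = 5, |A ∩ B| = 2; needs |A ∩ B| = 2 — true.
(c) autumn: |A| = 5, |A ∩ B| = 1; needs |A ∩ B| < 2 — true.
(d) winter: |A| = 8, |A ∩ B| = 6; needs |A ∩ B| < 7 — true.

4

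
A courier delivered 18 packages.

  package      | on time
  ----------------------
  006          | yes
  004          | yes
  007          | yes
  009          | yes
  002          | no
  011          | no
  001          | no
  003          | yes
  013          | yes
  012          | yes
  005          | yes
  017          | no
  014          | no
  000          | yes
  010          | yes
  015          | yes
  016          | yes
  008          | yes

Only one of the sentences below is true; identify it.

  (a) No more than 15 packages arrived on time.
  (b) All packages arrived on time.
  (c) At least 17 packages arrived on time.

(a)

|A| = 18, |A ∩ B| = 13, |A ∖ B| = 5.
(a) requires |A ∩ B| ≤ 15: true.
(b) requires A ⊆ B, i.e. every element of A is in B (|A ∖ B| = 0): false.
(c) requires |A ∩ B| ≥ 17: false.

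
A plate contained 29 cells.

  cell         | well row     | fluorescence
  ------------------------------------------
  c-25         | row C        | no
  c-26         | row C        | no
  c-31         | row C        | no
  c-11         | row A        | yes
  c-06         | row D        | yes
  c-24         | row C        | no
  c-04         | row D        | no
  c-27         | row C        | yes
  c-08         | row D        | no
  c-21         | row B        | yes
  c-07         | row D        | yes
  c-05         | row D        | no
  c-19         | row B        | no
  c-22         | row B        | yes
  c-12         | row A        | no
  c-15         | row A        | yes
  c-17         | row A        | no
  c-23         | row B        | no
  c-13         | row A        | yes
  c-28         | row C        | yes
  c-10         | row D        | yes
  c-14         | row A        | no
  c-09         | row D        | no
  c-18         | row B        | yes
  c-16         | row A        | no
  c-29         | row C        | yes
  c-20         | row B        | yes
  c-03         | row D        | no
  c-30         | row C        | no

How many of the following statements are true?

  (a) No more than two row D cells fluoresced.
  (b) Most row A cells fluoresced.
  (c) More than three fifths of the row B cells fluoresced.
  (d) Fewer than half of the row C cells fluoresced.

(a) row D: |A| = 8, |A ∩ B| = 3; needs |A ∩ B| ≤ 2 — false.
(b) row A: |A| = 7, |A ∩ B| = 3; needs |A ∩ B| > |A ∖ B| — false.
(c) row B: |A| = 6, |A ∩ B| = 4; needs |A ∩ B| / |A| > 3/5 — true.
(d) row C: |A| = 8, |A ∩ B| = 3; needs |A ∩ B| < |A ∖ B| — true.

2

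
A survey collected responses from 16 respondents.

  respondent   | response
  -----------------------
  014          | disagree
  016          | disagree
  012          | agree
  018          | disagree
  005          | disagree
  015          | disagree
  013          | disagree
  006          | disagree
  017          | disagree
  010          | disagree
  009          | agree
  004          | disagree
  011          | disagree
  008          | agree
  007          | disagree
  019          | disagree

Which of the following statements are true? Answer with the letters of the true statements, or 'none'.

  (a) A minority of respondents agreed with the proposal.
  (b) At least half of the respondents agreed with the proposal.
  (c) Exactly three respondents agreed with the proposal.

(a), (c)

|A| = 16, |A ∩ B| = 3, |A ∖ B| = 13.
(a) |A ∩ B| < |A ∖ B|: holds.
(b) |A ∩ B| ≥ |A ∖ B|: fails.
(c) |A ∩ B| = 3: holds.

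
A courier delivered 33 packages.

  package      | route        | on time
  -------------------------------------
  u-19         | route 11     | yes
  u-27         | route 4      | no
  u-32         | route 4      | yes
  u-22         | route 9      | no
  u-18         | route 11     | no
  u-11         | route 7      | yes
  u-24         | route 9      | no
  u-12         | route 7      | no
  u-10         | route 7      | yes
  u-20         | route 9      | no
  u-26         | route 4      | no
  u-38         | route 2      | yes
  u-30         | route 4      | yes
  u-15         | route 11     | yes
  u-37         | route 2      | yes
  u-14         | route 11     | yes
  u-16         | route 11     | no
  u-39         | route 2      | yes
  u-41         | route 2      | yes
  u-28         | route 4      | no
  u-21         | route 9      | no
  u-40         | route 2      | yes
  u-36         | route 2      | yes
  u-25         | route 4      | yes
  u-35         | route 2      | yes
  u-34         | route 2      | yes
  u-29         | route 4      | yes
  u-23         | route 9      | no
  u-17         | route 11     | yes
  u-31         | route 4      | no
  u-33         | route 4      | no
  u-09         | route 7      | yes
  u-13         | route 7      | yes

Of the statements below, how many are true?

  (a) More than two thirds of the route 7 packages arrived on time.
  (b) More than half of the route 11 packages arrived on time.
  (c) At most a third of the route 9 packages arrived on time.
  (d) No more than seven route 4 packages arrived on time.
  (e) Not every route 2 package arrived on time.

4

(a) route 7: |A| = 5, |A ∩ B| = 4; needs |A ∩ B| / |A| > 2/3 — true.
(b) route 11: |A| = 6, |A ∩ B| = 4; needs |A ∩ B| > |A ∖ B| — true.
(c) route 9: |A| = 5, |A ∩ B| = 0; needs |A ∩ B| / |A| ≤ 1/3 — true.
(d) route 4: |A| = 9, |A ∩ B| = 4; needs |A ∩ B| ≤ 7 — true.
(e) route 2: |A| = 8, |A ∩ B| = 8; needs A ⊄ B (|A ∖ B| ≥ 1) — false.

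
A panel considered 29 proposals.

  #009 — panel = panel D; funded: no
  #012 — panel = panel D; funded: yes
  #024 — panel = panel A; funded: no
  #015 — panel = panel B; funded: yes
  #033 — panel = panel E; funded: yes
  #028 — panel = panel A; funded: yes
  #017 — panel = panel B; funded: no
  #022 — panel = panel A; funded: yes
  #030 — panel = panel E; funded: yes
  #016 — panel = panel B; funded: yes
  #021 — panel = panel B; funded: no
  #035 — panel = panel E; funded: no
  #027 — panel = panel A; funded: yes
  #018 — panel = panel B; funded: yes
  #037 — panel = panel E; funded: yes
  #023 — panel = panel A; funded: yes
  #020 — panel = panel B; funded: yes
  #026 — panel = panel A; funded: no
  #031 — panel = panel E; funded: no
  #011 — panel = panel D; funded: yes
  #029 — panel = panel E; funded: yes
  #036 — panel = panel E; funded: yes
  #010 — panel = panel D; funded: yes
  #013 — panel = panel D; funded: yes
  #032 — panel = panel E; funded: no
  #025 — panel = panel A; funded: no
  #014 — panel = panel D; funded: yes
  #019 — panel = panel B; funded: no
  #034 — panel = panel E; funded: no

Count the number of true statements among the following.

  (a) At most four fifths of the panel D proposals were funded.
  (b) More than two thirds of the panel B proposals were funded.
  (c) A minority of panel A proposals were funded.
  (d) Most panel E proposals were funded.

(a) panel D: |A| = 6, |A ∩ B| = 5; needs |A ∩ B| / |A| ≤ 4/5 — false.
(b) panel B: |A| = 7, |A ∩ B| = 4; needs |A ∩ B| / |A| > 2/3 — false.
(c) panel A: |A| = 7, |A ∩ B| = 4; needs |A ∩ B| < |A ∖ B| — false.
(d) panel E: |A| = 9, |A ∩ B| = 5; needs |A ∩ B| > |A ∖ B| — true.

1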